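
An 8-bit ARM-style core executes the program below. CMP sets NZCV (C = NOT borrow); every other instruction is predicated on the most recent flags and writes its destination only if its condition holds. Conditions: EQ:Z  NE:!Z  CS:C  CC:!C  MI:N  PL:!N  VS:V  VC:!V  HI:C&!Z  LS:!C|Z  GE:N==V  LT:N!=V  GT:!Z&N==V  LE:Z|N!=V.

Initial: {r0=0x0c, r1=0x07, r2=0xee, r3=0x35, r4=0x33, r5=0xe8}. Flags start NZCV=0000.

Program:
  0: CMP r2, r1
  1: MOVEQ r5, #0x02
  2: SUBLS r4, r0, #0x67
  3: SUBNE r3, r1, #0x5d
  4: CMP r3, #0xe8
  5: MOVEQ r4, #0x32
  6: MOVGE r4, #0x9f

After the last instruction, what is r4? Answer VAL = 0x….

VAL = 0x33

[0] flags=1010 → (cmp)
[1] flags=1010 EQ?F → skip
[2] flags=1010 LS?F → skip
[3] flags=1010 NE?T → r3=0xaa
[4] flags=1000 → (cmp)
[5] flags=1000 EQ?F → skip
[6] flags=1000 GE?F → skip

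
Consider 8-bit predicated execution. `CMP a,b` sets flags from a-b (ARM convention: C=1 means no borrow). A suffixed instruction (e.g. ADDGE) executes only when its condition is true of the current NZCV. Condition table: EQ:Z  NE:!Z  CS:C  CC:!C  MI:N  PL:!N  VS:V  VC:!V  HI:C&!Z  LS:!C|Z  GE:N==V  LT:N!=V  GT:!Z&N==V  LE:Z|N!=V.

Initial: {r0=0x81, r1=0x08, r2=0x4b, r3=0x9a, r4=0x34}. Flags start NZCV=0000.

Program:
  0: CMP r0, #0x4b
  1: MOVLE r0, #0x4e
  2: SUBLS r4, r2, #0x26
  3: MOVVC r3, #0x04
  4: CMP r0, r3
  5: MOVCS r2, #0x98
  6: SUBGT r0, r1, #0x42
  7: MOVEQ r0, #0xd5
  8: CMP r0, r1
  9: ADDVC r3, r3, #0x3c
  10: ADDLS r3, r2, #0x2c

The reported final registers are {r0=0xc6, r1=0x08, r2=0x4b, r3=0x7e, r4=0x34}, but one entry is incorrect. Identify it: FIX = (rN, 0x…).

FIX = (r3, 0xd6)

[0] flags=0011 → (cmp)
[1] flags=0011 LE?T → r0=0x4e
[2] flags=0011 LS?F → skip
[3] flags=0011 VC?F → skip
[4] flags=1001 → (cmp)
[5] flags=1001 CS?F → skip
[6] flags=1001 GT?T → r0=0xc6
[7] flags=1001 EQ?F → skip
[8] flags=1010 → (cmp)
[9] flags=1010 VC?T → r3=0xd6
[10] flags=1010 LS?F → skip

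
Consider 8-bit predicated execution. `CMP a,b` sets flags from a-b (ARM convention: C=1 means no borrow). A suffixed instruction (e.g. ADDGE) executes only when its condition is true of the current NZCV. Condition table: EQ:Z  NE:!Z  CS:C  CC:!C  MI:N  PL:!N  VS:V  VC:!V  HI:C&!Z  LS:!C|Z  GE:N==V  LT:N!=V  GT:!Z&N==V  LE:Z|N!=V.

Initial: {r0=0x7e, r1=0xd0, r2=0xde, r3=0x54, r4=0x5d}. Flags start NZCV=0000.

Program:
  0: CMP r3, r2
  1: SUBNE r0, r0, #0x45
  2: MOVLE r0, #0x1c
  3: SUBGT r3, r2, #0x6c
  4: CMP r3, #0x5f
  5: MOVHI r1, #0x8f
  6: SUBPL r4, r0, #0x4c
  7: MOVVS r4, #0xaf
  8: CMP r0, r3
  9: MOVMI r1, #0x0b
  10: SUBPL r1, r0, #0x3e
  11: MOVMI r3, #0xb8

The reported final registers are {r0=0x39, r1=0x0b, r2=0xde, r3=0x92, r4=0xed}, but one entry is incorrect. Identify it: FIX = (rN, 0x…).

0: ✓ CMP  NZCV=0000
1: ✓ SUBNE  r0←0x39
2: · MOVLE
3: ✓ SUBGT  r3←0x72
4: ✓ CMP  NZCV=0010
5: ✓ MOVHI  r1←0x8f
6: ✓ SUBPL  r4←0xed
7: · MOVVS
8: ✓ CMP  NZCV=1000
9: ✓ MOVMI  r1←0x0b
10: · SUBPL
11: ✓ MOVMI  r3←0xb8

FIX = (r3, 0xb8)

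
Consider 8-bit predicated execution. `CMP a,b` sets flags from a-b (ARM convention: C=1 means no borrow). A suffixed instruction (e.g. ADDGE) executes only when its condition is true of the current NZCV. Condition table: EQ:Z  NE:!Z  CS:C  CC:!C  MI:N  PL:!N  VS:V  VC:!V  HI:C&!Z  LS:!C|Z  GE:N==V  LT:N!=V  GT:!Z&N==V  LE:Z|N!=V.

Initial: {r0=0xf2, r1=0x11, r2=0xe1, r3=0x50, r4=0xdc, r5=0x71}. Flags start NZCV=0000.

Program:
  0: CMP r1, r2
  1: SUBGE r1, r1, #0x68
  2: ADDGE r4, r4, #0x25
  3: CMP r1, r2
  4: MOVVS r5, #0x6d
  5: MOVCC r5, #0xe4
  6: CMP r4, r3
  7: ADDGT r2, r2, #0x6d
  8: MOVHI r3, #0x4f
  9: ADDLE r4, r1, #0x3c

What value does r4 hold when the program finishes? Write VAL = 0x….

VAL = 0xe5

0: ✓ CMP  NZCV=0000
1: ✓ SUBGE  r1←0xa9
2: ✓ ADDGE  r4←0x01
3: ✓ CMP  NZCV=1000
4: · MOVVS
5: ✓ MOVCC  r5←0xe4
6: ✓ CMP  NZCV=1000
7: · ADDGT
8: · MOVHI
9: ✓ ADDLE  r4←0xe5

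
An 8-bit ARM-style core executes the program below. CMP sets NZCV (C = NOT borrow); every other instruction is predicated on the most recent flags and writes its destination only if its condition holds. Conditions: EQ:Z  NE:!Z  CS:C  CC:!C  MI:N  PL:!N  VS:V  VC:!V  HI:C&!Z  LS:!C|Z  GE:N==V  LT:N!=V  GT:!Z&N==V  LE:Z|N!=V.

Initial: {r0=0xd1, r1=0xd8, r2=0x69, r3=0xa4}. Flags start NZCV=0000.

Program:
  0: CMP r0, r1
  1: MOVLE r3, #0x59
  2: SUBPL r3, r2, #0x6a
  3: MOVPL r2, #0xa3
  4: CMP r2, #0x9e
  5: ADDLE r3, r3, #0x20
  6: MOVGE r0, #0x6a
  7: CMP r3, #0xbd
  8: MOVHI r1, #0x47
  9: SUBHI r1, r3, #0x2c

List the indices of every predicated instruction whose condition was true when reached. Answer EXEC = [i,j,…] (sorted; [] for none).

0: ✓ CMP  NZCV=1000
1: ✓ MOVLE  r3←0x59
2: · SUBPL
3: · MOVPL
4: ✓ CMP  NZCV=1001
5: · ADDLE
6: ✓ MOVGE  r0←0x6a
7: ✓ CMP  NZCV=1001
8: · MOVHI
9: · SUBHI

EXEC = [1,6]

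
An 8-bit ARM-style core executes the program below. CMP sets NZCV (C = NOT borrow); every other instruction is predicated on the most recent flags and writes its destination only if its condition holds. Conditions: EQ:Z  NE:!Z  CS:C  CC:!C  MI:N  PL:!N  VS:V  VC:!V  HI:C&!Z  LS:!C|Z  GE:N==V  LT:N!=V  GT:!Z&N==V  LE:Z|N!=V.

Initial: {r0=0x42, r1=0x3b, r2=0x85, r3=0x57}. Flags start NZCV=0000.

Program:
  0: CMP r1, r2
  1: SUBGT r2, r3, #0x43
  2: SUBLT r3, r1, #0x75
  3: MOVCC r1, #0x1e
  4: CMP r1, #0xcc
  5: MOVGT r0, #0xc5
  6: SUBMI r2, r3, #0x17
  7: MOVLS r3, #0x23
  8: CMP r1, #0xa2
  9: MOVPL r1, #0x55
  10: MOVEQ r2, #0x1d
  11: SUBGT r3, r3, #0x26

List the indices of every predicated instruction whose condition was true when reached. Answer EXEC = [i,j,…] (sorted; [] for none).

EXEC = [1,3,5,7,9,11]

0: ✓ CMP  NZCV=1001
1: ✓ SUBGT  r2←0x14
2: · SUBLT
3: ✓ MOVCC  r1←0x1e
4: ✓ CMP  NZCV=0000
5: ✓ MOVGT  r0←0xc5
6: · SUBMI
7: ✓ MOVLS  r3←0x23
8: ✓ CMP  NZCV=0000
9: ✓ MOVPL  r1←0x55
10: · MOVEQ
11: ✓ SUBGT  r3←0xfd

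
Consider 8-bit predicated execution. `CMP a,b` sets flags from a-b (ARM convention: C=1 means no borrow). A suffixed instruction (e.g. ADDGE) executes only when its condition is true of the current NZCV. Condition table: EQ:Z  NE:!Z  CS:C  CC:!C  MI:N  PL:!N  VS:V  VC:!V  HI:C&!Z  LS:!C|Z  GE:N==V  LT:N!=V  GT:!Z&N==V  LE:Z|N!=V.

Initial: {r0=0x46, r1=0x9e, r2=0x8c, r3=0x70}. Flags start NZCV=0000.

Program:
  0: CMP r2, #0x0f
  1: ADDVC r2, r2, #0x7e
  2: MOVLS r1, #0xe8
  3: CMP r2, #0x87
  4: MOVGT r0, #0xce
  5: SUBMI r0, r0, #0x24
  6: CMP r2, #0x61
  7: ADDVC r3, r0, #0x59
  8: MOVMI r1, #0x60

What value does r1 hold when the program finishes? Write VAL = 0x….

VAL = 0x9e

[0] flags=0011 → (cmp)
[1] flags=0011 VC?F → skip
[2] flags=0011 LS?F → skip
[3] flags=0010 → (cmp)
[4] flags=0010 GT?T → r0=0xce
[5] flags=0010 MI?F → skip
[6] flags=0011 → (cmp)
[7] flags=0011 VC?F → skip
[8] flags=0011 MI?F → skip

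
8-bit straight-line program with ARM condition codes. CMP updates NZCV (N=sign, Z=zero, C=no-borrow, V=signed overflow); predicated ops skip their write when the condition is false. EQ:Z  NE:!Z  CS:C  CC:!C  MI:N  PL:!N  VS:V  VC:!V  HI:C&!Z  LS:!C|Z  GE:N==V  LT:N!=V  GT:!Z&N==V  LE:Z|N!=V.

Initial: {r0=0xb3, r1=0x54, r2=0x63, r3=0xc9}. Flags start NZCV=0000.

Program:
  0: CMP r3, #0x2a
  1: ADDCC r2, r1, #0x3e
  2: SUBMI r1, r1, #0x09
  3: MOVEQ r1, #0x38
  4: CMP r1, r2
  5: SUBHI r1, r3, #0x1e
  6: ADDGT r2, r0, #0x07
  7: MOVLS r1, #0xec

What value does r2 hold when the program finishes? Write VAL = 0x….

0: ✓ CMP  NZCV=1010
1: · ADDCC
2: ✓ SUBMI  r1←0x4b
3: · MOVEQ
4: ✓ CMP  NZCV=1000
5: · SUBHI
6: · ADDGT
7: ✓ MOVLS  r1←0xec

VAL = 0x63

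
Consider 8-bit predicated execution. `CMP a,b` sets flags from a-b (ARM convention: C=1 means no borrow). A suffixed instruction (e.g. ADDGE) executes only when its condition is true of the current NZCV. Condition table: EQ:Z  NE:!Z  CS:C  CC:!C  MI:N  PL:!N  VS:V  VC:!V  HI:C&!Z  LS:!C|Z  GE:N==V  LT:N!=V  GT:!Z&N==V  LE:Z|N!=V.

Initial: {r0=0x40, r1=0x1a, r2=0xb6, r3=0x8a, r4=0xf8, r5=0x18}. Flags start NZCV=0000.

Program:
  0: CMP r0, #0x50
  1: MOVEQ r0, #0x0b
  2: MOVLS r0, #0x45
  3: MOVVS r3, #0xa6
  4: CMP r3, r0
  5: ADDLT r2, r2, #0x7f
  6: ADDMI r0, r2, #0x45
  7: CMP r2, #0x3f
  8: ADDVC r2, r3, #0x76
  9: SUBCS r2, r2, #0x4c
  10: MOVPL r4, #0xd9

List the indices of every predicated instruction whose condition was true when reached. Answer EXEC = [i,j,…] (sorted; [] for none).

[0] flags=1000 → (cmp)
[1] flags=1000 EQ?F → skip
[2] flags=1000 LS?T → r0=0x45
[3] flags=1000 VS?F → skip
[4] flags=0011 → (cmp)
[5] flags=0011 LT?T → r2=0x35
[6] flags=0011 MI?F → skip
[7] flags=1000 → (cmp)
[8] flags=1000 VC?T → r2=0x00
[9] flags=1000 CS?F → skip
[10] flags=1000 PL?F → skip

EXEC = [2,5,8]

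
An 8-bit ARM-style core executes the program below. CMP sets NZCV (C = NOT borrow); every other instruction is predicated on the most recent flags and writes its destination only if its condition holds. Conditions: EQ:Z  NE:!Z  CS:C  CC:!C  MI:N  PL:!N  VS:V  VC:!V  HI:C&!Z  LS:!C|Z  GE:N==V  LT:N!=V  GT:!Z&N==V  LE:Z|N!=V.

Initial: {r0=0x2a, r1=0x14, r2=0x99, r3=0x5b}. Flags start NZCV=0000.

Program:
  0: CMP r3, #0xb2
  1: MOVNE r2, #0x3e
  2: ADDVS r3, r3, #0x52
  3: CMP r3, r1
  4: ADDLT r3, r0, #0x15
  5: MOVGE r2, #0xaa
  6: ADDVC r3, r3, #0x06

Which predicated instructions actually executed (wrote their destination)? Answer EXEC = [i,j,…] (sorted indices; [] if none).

EXEC = [1,2,4,6]

0: ✓ CMP  NZCV=1001
1: ✓ MOVNE  r2←0x3e
2: ✓ ADDVS  r3←0xad
3: ✓ CMP  NZCV=1010
4: ✓ ADDLT  r3←0x3f
5: · MOVGE
6: ✓ ADDVC  r3←0x45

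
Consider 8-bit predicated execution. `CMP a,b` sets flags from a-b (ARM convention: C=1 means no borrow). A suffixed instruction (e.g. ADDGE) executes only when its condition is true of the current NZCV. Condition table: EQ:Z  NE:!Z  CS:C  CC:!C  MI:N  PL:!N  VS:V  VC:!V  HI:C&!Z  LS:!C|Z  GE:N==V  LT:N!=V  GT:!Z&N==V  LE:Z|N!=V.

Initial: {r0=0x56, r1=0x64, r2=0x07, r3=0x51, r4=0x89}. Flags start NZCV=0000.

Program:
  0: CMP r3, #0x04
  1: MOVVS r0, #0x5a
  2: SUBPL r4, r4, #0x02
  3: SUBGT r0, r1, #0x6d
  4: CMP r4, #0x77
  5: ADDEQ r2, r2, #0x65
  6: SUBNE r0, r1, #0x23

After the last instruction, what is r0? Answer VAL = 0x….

0: ✓ CMP  NZCV=0010
1: · MOVVS
2: ✓ SUBPL  r4←0x87
3: ✓ SUBGT  r0←0xf7
4: ✓ CMP  NZCV=0011
5: · ADDEQ
6: ✓ SUBNE  r0←0x41

VAL = 0x41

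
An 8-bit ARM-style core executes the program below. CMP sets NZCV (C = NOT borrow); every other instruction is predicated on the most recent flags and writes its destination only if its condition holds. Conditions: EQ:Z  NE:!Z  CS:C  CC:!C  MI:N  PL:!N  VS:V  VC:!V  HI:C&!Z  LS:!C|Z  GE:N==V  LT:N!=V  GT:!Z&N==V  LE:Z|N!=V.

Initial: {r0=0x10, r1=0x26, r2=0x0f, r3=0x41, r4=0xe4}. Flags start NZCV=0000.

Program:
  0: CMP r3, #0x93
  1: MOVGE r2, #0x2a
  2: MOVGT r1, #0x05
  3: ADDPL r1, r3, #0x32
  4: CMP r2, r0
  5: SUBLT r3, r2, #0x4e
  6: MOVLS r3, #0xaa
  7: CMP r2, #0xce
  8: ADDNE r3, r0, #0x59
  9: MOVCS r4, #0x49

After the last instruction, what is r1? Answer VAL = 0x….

0: ✓ CMP  NZCV=1001
1: ✓ MOVGE  r2←0x2a
2: ✓ MOVGT  r1←0x05
3: · ADDPL
4: ✓ CMP  NZCV=0010
5: · SUBLT
6: · MOVLS
7: ✓ CMP  NZCV=0000
8: ✓ ADDNE  r3←0x69
9: · MOVCS

VAL = 0x05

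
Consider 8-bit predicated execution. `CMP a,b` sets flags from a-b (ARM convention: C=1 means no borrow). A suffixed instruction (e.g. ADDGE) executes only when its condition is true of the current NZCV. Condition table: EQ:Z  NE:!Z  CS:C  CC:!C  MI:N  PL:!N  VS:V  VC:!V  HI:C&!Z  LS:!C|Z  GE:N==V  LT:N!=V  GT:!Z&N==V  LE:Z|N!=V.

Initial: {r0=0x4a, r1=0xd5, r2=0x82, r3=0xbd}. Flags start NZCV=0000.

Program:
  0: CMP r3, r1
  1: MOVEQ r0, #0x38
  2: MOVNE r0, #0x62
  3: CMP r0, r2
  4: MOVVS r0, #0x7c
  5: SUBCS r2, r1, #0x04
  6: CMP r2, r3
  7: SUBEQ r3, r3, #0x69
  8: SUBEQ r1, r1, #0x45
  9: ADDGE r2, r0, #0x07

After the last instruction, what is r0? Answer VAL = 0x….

0: ✓ CMP  NZCV=1000
1: · MOVEQ
2: ✓ MOVNE  r0←0x62
3: ✓ CMP  NZCV=1001
4: ✓ MOVVS  r0←0x7c
5: · SUBCS
6: ✓ CMP  NZCV=1000
7: · SUBEQ
8: · SUBEQ
9: · ADDGE

VAL = 0x7c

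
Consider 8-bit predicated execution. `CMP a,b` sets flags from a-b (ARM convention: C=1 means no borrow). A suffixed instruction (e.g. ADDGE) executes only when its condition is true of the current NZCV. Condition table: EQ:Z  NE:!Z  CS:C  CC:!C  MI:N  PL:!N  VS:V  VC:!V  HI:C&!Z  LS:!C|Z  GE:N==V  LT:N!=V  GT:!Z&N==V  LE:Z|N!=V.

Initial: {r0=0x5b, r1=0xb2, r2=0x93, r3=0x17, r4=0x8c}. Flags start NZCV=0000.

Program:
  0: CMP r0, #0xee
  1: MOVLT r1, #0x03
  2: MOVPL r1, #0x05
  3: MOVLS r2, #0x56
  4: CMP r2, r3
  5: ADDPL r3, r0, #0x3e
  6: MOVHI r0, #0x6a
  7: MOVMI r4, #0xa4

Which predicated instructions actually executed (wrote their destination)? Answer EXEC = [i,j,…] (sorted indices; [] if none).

0: ✓ CMP  NZCV=0000
1: · MOVLT
2: ✓ MOVPL  r1←0x05
3: ✓ MOVLS  r2←0x56
4: ✓ CMP  NZCV=0010
5: ✓ ADDPL  r3←0x99
6: ✓ MOVHI  r0←0x6a
7: · MOVMI

EXEC = [2,3,5,6]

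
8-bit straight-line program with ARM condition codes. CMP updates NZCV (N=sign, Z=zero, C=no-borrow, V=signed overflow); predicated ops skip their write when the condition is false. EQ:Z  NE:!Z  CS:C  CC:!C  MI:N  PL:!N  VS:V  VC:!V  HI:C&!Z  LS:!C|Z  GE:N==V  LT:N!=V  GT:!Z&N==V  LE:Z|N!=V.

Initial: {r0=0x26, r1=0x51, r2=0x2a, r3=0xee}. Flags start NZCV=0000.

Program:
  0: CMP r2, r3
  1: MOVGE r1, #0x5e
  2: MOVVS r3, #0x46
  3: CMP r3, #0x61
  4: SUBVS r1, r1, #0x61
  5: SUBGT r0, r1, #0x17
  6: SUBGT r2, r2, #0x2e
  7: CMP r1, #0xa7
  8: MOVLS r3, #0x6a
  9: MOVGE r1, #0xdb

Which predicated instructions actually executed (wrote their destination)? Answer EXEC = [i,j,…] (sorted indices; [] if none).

EXEC = [1,8,9]

0: ✓ CMP  NZCV=0000
1: ✓ MOVGE  r1←0x5e
2: · MOVVS
3: ✓ CMP  NZCV=1010
4: · SUBVS
5: · SUBGT
6: · SUBGT
7: ✓ CMP  NZCV=1001
8: ✓ MOVLS  r3←0x6a
9: ✓ MOVGE  r1←0xdb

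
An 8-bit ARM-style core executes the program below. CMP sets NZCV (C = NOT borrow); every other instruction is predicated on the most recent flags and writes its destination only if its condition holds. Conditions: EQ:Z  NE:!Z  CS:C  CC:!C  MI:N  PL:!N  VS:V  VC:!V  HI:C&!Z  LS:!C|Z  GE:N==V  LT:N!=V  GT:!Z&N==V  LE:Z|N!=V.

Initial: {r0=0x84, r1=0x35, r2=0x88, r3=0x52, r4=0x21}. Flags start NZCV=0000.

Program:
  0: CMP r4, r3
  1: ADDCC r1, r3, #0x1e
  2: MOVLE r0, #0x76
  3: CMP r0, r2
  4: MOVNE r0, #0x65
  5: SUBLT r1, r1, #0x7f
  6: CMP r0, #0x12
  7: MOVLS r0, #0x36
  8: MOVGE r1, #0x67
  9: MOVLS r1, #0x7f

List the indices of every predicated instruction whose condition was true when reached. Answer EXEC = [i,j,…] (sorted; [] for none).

EXEC = [1,2,4,8]

[0] flags=1000 → (cmp)
[1] flags=1000 CC?T → r1=0x70
[2] flags=1000 LE?T → r0=0x76
[3] flags=1001 → (cmp)
[4] flags=1001 NE?T → r0=0x65
[5] flags=1001 LT?F → skip
[6] flags=0010 → (cmp)
[7] flags=0010 LS?F → skip
[8] flags=0010 GE?T → r1=0x67
[9] flags=0010 LS?F → skip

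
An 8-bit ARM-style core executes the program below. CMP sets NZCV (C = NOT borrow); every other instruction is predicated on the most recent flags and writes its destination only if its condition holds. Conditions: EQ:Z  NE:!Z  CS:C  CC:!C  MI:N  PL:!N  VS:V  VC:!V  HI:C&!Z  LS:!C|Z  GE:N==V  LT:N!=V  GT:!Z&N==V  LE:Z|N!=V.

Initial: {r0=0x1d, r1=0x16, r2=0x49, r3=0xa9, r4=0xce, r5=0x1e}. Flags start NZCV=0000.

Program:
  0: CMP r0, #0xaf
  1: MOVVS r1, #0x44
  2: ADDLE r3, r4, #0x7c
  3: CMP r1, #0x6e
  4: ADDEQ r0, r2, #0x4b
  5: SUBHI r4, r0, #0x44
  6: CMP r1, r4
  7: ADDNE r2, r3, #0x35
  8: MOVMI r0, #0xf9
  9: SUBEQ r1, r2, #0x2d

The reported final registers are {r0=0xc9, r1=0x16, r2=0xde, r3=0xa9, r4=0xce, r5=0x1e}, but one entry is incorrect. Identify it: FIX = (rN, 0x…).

FIX = (r0, 0x1d)

[0] flags=0000 → (cmp)
[1] flags=0000 VS?F → skip
[2] flags=0000 LE?F → skip
[3] flags=1000 → (cmp)
[4] flags=1000 EQ?F → skip
[5] flags=1000 HI?F → skip
[6] flags=0000 → (cmp)
[7] flags=0000 NE?T → r2=0xde
[8] flags=0000 MI?F → skip
[9] flags=0000 EQ?F → skip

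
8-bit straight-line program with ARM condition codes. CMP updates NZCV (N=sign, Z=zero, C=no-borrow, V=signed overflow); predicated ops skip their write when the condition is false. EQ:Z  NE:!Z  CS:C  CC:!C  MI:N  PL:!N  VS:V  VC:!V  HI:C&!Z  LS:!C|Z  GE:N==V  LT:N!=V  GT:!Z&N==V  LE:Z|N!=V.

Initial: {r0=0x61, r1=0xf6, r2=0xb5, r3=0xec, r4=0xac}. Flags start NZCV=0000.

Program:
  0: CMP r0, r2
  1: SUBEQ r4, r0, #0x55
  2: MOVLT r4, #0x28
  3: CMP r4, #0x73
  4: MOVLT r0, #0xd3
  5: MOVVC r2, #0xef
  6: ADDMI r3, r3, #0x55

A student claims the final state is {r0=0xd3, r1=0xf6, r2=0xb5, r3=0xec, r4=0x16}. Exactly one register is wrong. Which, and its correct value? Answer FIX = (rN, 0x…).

0: ✓ CMP  NZCV=1001
1: · SUBEQ
2: · MOVLT
3: ✓ CMP  NZCV=0011
4: ✓ MOVLT  r0←0xd3
5: · MOVVC
6: · ADDMI

FIX = (r4, 0xac)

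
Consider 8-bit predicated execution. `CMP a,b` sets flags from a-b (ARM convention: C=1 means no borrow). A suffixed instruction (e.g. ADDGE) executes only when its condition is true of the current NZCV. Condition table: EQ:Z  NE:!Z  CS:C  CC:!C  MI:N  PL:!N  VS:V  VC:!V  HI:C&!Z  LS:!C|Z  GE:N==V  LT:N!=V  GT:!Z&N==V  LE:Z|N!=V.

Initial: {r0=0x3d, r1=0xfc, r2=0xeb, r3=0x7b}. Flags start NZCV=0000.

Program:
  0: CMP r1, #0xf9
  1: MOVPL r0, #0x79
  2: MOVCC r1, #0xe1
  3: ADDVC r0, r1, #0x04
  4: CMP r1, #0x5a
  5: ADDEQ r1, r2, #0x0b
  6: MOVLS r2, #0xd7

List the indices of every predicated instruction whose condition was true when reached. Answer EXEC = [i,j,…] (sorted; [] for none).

0: ✓ CMP  NZCV=0010
1: ✓ MOVPL  r0←0x79
2: · MOVCC
3: ✓ ADDVC  r0←0x00
4: ✓ CMP  NZCV=1010
5: · ADDEQ
6: · MOVLS

EXEC = [1,3]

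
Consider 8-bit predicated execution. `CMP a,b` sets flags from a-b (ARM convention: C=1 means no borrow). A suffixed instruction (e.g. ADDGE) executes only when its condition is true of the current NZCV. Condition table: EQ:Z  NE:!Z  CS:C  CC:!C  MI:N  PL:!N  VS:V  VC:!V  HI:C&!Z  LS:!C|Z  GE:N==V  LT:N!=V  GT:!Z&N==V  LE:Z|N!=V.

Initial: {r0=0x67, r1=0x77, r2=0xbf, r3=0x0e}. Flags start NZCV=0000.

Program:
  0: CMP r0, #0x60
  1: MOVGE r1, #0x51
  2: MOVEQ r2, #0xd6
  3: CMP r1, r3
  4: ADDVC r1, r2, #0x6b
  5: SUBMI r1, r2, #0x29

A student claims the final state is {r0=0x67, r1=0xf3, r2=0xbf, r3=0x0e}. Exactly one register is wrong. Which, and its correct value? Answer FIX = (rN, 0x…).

0: ✓ CMP  NZCV=0010
1: ✓ MOVGE  r1←0x51
2: · MOVEQ
3: ✓ CMP  NZCV=0010
4: ✓ ADDVC  r1←0x2a
5: · SUBMI

FIX = (r1, 0x2a)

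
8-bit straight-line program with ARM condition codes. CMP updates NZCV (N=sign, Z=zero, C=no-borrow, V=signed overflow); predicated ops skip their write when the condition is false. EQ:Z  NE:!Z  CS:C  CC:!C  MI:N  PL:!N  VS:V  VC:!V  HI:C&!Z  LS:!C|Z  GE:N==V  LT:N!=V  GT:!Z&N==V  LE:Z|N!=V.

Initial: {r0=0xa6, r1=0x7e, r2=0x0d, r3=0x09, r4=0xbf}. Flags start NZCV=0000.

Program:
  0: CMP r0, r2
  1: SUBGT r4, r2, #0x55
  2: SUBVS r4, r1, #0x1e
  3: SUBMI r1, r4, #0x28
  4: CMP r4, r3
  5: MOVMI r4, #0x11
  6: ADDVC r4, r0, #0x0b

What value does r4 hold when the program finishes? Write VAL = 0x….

VAL = 0xb1

[0] flags=1010 → (cmp)
[1] flags=1010 GT?F → skip
[2] flags=1010 VS?F → skip
[3] flags=1010 MI?T → r1=0x97
[4] flags=1010 → (cmp)
[5] flags=1010 MI?T → r4=0x11
[6] flags=1010 VC?T → r4=0xb1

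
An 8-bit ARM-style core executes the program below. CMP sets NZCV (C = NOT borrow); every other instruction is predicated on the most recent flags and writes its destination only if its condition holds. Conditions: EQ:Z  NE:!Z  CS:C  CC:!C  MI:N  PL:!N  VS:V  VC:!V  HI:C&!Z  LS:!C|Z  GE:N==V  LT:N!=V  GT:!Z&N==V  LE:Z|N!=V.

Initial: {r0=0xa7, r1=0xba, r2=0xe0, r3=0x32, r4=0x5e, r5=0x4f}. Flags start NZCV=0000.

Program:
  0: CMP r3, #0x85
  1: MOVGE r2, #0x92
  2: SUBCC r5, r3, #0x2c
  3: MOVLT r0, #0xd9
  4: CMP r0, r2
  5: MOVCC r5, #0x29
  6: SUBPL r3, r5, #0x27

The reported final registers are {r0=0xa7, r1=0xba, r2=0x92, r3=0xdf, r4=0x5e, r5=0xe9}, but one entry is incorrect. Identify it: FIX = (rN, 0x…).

FIX = (r5, 0x06)

0: ✓ CMP  NZCV=1001
1: ✓ MOVGE  r2←0x92
2: ✓ SUBCC  r5←0x06
3: · MOVLT
4: ✓ CMP  NZCV=0010
5: · MOVCC
6: ✓ SUBPL  r3←0xdf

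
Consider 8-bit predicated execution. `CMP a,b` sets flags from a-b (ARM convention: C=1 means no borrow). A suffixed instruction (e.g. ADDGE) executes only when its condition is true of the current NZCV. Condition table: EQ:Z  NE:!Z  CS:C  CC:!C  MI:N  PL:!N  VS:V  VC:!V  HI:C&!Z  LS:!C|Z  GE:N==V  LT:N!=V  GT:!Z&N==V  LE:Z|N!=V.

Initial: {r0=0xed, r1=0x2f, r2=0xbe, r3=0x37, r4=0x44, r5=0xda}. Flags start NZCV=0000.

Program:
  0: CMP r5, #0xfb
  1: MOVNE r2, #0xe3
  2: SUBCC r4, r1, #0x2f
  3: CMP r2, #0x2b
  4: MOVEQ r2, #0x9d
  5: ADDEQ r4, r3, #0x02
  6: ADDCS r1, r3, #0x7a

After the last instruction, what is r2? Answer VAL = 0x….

0: ✓ CMP  NZCV=1000
1: ✓ MOVNE  r2←0xe3
2: ✓ SUBCC  r4←0x00
3: ✓ CMP  NZCV=1010
4: · MOVEQ
5: · ADDEQ
6: ✓ ADDCS  r1←0xb1

VAL = 0xe3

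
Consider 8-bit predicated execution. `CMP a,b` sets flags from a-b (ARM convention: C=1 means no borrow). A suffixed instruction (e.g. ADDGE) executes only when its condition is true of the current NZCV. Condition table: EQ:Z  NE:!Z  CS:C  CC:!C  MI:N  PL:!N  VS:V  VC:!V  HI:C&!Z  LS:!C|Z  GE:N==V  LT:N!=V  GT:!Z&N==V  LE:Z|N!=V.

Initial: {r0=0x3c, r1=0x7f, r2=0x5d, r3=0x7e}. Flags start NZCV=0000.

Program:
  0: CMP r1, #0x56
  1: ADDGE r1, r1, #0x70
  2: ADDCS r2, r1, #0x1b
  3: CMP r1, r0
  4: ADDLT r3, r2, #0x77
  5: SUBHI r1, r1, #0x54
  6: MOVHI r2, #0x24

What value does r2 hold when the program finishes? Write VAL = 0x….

0: ✓ CMP  NZCV=0010
1: ✓ ADDGE  r1←0xef
2: ✓ ADDCS  r2←0x0a
3: ✓ CMP  NZCV=1010
4: ✓ ADDLT  r3←0x81
5: ✓ SUBHI  r1←0x9b
6: ✓ MOVHI  r2←0x24

VAL = 0x24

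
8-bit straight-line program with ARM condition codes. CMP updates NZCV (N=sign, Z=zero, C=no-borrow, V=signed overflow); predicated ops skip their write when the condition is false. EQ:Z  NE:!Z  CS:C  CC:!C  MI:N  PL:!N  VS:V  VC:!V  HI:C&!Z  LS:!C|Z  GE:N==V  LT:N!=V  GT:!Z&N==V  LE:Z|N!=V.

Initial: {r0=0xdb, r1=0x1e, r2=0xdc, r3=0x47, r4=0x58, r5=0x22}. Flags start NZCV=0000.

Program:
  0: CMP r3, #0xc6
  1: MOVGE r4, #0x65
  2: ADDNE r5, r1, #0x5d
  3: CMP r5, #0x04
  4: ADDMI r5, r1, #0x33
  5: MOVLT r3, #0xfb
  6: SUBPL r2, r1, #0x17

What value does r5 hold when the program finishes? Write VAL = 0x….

[0] flags=1001 → (cmp)
[1] flags=1001 GE?T → r4=0x65
[2] flags=1001 NE?T → r5=0x7b
[3] flags=0010 → (cmp)
[4] flags=0010 MI?F → skip
[5] flags=0010 LT?F → skip
[6] flags=0010 PL?T → r2=0x07

VAL = 0x7b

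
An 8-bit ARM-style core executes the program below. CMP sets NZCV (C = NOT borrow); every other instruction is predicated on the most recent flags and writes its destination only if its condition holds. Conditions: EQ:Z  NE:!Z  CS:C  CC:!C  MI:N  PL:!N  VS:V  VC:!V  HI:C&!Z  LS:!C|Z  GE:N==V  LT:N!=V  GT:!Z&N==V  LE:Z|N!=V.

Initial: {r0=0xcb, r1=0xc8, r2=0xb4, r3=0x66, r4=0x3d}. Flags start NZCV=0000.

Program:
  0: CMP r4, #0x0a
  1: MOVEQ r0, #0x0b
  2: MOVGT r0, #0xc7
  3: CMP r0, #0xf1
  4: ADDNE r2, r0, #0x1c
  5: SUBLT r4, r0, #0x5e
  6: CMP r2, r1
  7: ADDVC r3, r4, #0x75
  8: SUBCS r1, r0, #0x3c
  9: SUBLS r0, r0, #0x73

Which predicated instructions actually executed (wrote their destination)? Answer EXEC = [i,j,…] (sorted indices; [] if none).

EXEC = [2,4,5,7,8]

0: ✓ CMP  NZCV=0010
1: · MOVEQ
2: ✓ MOVGT  r0←0xc7
3: ✓ CMP  NZCV=1000
4: ✓ ADDNE  r2←0xe3
5: ✓ SUBLT  r4←0x69
6: ✓ CMP  NZCV=0010
7: ✓ ADDVC  r3←0xde
8: ✓ SUBCS  r1←0x8b
9: · SUBLS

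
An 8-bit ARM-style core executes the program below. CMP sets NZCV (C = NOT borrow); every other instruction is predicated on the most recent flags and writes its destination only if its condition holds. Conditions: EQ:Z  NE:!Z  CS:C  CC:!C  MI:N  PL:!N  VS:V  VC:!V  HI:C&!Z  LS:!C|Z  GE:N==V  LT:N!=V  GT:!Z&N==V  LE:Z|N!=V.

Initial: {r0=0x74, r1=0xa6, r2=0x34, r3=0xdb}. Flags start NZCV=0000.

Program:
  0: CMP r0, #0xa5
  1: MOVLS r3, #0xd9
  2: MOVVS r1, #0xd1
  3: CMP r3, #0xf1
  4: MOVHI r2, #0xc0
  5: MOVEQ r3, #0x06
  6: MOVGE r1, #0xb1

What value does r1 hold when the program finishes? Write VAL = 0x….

[0] flags=1001 → (cmp)
[1] flags=1001 LS?T → r3=0xd9
[2] flags=1001 VS?T → r1=0xd1
[3] flags=1000 → (cmp)
[4] flags=1000 HI?F → skip
[5] flags=1000 EQ?F → skip
[6] flags=1000 GE?F → skip

VAL = 0xd1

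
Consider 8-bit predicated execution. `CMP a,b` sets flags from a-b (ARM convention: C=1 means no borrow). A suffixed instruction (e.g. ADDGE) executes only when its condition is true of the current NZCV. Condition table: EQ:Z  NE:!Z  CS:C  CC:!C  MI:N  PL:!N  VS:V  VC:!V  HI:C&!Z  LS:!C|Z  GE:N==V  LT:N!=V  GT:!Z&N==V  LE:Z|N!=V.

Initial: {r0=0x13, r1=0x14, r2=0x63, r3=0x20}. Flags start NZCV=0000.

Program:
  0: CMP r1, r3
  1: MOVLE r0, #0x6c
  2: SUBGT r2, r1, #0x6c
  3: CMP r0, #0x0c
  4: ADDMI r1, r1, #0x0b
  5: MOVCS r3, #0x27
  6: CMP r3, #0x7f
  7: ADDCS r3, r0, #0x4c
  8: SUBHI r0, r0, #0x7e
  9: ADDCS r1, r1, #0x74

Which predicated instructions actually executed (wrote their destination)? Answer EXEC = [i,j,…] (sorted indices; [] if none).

[0] flags=1000 → (cmp)
[1] flags=1000 LE?T → r0=0x6c
[2] flags=1000 GT?F → skip
[3] flags=0010 → (cmp)
[4] flags=0010 MI?F → skip
[5] flags=0010 CS?T → r3=0x27
[6] flags=1000 → (cmp)
[7] flags=1000 CS?F → skip
[8] flags=1000 HI?F → skip
[9] flags=1000 CS?F → skip

EXEC = [1,5]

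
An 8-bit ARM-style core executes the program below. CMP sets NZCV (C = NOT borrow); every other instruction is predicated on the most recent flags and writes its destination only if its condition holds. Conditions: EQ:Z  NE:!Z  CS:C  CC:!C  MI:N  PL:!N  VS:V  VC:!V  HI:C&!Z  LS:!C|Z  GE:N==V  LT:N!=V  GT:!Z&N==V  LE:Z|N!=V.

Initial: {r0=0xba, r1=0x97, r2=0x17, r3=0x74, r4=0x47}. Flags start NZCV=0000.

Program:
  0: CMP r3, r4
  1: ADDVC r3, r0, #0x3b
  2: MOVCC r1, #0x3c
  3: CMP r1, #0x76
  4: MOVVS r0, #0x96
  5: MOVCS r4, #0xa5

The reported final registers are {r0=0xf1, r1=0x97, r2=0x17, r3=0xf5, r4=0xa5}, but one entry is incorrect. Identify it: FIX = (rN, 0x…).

FIX = (r0, 0x96)

[0] flags=0010 → (cmp)
[1] flags=0010 VC?T → r3=0xf5
[2] flags=0010 CC?F → skip
[3] flags=0011 → (cmp)
[4] flags=0011 VS?T → r0=0x96
[5] flags=0011 CS?T → r4=0xa5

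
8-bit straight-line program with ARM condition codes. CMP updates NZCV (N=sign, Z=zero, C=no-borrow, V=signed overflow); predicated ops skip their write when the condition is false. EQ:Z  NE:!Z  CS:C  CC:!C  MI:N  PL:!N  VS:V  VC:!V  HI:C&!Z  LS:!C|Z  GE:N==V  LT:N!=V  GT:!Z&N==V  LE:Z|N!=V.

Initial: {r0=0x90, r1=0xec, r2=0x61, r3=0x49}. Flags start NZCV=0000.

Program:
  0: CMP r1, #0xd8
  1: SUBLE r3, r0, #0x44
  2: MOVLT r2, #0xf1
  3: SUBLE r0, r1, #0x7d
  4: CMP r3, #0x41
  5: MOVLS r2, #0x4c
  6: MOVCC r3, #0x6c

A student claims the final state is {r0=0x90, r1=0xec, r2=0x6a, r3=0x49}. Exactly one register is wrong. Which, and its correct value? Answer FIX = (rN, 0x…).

[0] flags=0010 → (cmp)
[1] flags=0010 LE?F → skip
[2] flags=0010 LT?F → skip
[3] flags=0010 LE?F → skip
[4] flags=0010 → (cmp)
[5] flags=0010 LS?F → skip
[6] flags=0010 CC?F → skip

FIX = (r2, 0x61)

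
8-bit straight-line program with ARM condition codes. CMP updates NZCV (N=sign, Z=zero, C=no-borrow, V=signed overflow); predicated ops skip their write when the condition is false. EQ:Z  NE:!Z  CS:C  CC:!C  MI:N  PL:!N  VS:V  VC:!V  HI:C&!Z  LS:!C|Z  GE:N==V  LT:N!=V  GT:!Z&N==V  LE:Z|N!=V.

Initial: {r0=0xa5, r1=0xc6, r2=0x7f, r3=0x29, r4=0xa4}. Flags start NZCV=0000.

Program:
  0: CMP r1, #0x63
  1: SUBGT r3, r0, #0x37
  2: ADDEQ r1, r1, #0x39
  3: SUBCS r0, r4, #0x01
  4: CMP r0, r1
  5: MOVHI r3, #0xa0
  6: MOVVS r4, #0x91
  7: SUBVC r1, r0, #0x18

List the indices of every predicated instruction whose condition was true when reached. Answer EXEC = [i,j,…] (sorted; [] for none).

EXEC = [3,7]

0: ✓ CMP  NZCV=0011
1: · SUBGT
2: · ADDEQ
3: ✓ SUBCS  r0←0xa3
4: ✓ CMP  NZCV=1000
5: · MOVHI
6: · MOVVS
7: ✓ SUBVC  r1←0x8b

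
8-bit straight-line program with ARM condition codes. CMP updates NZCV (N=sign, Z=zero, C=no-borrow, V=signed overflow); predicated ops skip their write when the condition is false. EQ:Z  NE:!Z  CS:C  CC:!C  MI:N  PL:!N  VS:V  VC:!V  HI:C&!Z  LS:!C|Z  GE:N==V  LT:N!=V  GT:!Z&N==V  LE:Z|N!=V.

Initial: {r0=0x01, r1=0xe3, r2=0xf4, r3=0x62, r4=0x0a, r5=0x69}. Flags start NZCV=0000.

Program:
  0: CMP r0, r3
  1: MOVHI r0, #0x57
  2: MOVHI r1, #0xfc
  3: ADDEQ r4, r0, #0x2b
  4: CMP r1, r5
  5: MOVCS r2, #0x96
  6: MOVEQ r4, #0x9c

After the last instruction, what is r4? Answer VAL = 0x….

VAL = 0x0a

0: ✓ CMP  NZCV=1000
1: · MOVHI
2: · MOVHI
3: · ADDEQ
4: ✓ CMP  NZCV=0011
5: ✓ MOVCS  r2←0x96
6: · MOVEQ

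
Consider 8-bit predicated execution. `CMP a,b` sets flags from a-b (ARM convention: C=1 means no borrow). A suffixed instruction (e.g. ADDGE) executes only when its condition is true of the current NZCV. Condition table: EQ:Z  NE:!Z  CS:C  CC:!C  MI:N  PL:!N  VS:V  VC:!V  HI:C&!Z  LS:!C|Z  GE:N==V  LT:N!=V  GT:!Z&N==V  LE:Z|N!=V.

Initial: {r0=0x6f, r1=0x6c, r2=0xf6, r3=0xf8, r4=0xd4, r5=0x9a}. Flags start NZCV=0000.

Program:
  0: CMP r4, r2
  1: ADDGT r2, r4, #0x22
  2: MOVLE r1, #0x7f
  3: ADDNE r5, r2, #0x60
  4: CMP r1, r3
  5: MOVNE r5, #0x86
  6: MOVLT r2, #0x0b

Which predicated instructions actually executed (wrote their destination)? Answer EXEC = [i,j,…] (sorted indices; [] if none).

[0] flags=1000 → (cmp)
[1] flags=1000 GT?F → skip
[2] flags=1000 LE?T → r1=0x7f
[3] flags=1000 NE?T → r5=0x56
[4] flags=1001 → (cmp)
[5] flags=1001 NE?T → r5=0x86
[6] flags=1001 LT?F → skip

EXEC = [2,3,5]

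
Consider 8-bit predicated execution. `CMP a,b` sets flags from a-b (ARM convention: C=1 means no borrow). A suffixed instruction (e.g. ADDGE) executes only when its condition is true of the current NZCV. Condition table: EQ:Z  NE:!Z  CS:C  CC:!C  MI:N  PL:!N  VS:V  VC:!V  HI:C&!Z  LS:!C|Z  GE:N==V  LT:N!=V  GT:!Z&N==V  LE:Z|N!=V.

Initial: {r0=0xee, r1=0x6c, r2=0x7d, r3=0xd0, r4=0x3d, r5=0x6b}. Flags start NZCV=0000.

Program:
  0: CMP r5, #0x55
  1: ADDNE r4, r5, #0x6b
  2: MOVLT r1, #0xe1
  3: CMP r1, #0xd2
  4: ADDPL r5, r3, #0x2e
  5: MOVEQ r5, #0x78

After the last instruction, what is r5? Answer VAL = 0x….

VAL = 0x6b

0: ✓ CMP  NZCV=0010
1: ✓ ADDNE  r4←0xd6
2: · MOVLT
3: ✓ CMP  NZCV=1001
4: · ADDPL
5: · MOVEQ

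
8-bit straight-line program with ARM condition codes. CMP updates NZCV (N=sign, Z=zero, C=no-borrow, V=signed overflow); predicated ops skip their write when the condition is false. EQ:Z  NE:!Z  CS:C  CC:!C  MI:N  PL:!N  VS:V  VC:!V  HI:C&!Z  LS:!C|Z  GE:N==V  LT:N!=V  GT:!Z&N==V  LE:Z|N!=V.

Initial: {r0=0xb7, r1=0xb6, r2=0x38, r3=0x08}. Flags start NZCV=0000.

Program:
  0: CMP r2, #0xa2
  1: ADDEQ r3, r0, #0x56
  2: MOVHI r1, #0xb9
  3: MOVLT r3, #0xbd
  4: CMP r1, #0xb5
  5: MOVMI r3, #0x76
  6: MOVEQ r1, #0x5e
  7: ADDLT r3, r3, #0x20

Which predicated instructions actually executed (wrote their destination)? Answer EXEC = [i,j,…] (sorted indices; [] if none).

[0] flags=1001 → (cmp)
[1] flags=1001 EQ?F → skip
[2] flags=1001 HI?F → skip
[3] flags=1001 LT?F → skip
[4] flags=0010 → (cmp)
[5] flags=0010 MI?F → skip
[6] flags=0010 EQ?F → skip
[7] flags=0010 LT?F → skip

EXEC = []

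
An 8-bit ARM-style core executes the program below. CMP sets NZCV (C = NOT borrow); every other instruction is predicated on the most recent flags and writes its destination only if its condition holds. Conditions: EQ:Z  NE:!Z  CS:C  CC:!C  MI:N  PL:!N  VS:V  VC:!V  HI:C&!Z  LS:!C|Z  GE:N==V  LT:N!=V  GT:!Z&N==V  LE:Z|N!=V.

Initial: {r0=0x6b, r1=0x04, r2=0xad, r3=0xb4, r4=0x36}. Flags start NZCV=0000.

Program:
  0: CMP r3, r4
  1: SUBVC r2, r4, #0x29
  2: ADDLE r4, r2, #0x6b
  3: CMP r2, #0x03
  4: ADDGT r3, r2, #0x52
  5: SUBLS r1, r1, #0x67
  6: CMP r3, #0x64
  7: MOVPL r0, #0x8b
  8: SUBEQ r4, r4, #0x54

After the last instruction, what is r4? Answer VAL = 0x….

VAL = 0x18

[0] flags=0011 → (cmp)
[1] flags=0011 VC?F → skip
[2] flags=0011 LE?T → r4=0x18
[3] flags=1010 → (cmp)
[4] flags=1010 GT?F → skip
[5] flags=1010 LS?F → skip
[6] flags=0011 → (cmp)
[7] flags=0011 PL?T → r0=0x8b
[8] flags=0011 EQ?F → skip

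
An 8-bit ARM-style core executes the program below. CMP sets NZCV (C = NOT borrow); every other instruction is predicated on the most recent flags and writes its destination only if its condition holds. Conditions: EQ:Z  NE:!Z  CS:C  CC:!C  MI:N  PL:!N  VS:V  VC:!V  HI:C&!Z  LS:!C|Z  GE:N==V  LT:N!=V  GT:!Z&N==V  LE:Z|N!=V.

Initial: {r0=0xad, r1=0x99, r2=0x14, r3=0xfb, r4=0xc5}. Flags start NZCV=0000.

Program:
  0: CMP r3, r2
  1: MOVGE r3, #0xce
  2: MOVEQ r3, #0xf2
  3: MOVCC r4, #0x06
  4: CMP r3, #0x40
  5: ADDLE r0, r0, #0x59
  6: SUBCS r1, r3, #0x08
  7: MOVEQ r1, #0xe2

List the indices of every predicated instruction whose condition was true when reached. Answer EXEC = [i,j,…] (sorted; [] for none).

0: ✓ CMP  NZCV=1010
1: · MOVGE
2: · MOVEQ
3: · MOVCC
4: ✓ CMP  NZCV=1010
5: ✓ ADDLE  r0←0x06
6: ✓ SUBCS  r1←0xf3
7: · MOVEQ

EXEC = [5,6]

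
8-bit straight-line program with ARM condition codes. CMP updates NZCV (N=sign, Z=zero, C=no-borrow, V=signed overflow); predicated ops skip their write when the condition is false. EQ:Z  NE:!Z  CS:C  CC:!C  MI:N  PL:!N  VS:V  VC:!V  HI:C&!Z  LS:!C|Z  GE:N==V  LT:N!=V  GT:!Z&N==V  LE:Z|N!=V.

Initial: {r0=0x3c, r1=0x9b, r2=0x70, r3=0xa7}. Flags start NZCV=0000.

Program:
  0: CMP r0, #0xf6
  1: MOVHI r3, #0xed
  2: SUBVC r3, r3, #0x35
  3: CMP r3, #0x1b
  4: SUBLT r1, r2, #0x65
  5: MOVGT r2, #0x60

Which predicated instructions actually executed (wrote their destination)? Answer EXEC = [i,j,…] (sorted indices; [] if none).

EXEC = [2,5]

0: ✓ CMP  NZCV=0000
1: · MOVHI
2: ✓ SUBVC  r3←0x72
3: ✓ CMP  NZCV=0010
4: · SUBLT
5: ✓ MOVGT  r2←0x60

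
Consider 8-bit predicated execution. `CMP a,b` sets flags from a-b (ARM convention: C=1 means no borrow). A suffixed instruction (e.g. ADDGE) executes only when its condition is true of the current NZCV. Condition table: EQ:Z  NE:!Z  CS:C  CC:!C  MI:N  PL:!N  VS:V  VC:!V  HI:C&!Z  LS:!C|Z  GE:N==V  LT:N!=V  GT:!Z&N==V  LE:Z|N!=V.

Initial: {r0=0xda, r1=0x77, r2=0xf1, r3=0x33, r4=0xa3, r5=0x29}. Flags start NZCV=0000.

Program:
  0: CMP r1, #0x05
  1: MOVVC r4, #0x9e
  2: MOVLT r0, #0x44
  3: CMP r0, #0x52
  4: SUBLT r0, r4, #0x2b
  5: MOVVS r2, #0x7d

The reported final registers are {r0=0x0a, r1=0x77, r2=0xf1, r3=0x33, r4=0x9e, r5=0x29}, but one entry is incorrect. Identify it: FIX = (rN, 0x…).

FIX = (r0, 0x73)

0: ✓ CMP  NZCV=0010
1: ✓ MOVVC  r4←0x9e
2: · MOVLT
3: ✓ CMP  NZCV=1010
4: ✓ SUBLT  r0←0x73
5: · MOVVS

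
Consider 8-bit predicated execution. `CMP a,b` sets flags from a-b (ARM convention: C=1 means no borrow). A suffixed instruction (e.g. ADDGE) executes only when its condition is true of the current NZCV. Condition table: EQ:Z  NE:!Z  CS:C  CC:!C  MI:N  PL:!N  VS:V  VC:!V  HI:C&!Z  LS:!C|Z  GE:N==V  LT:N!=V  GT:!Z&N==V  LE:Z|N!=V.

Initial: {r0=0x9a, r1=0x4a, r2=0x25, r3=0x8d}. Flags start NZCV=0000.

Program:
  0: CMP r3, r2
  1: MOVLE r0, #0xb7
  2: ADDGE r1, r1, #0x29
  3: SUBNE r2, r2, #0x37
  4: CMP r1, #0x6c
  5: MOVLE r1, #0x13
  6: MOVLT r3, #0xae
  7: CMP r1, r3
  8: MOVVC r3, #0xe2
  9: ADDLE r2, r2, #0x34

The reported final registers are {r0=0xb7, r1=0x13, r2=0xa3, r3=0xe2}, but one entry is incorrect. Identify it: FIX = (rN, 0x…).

[0] flags=0011 → (cmp)
[1] flags=0011 LE?T → r0=0xb7
[2] flags=0011 GE?F → skip
[3] flags=0011 NE?T → r2=0xee
[4] flags=1000 → (cmp)
[5] flags=1000 LE?T → r1=0x13
[6] flags=1000 LT?T → r3=0xae
[7] flags=0000 → (cmp)
[8] flags=0000 VC?T → r3=0xe2
[9] flags=0000 LE?F → skip

FIX = (r2, 0xee)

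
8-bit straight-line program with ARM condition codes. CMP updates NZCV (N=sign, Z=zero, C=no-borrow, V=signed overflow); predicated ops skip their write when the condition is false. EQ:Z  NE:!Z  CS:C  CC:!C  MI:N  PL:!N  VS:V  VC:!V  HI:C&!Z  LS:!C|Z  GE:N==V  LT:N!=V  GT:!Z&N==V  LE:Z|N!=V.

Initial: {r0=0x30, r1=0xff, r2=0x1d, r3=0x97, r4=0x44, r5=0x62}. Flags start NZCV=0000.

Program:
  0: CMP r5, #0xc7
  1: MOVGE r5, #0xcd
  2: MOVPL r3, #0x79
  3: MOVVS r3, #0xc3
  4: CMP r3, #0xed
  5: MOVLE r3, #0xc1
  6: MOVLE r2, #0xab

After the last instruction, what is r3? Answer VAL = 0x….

0: ✓ CMP  NZCV=1001
1: ✓ MOVGE  r5←0xcd
2: · MOVPL
3: ✓ MOVVS  r3←0xc3
4: ✓ CMP  NZCV=1000
5: ✓ MOVLE  r3←0xc1
6: ✓ MOVLE  r2←0xab

VAL = 0xc1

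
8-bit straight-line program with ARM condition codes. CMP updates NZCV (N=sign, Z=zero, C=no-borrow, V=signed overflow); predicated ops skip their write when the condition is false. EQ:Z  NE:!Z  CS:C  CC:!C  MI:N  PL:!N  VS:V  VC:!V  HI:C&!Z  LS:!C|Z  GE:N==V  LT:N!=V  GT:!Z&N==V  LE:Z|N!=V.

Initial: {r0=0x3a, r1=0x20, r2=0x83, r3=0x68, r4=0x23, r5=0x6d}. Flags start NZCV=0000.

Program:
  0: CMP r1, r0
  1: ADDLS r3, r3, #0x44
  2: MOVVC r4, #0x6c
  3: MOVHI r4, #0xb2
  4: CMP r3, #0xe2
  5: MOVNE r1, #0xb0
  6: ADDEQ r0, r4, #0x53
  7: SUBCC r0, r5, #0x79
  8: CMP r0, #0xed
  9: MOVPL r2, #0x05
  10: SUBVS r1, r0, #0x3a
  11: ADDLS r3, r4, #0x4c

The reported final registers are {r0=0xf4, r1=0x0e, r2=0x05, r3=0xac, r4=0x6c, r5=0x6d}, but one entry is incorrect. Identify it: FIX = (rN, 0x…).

FIX = (r1, 0xb0)

[0] flags=1000 → (cmp)
[1] flags=1000 LS?T → r3=0xac
[2] flags=1000 VC?T → r4=0x6c
[3] flags=1000 HI?F → skip
[4] flags=1000 → (cmp)
[5] flags=1000 NE?T → r1=0xb0
[6] flags=1000 EQ?F → skip
[7] flags=1000 CC?T → r0=0xf4
[8] flags=0010 → (cmp)
[9] flags=0010 PL?T → r2=0x05
[10] flags=0010 VS?F → skip
[11] flags=0010 LS?F → skip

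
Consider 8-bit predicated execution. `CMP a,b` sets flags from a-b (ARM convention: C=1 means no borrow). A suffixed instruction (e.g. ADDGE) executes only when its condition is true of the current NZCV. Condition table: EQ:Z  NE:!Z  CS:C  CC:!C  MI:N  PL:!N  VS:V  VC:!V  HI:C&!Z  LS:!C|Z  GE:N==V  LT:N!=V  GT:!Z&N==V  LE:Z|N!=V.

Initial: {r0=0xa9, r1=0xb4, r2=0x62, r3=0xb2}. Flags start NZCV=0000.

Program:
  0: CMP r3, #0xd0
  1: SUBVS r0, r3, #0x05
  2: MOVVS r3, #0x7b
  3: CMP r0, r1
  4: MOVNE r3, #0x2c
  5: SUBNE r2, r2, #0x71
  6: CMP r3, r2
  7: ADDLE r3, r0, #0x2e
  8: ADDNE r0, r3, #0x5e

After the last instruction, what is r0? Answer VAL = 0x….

VAL = 0x8a

0: ✓ CMP  NZCV=1000
1: · SUBVS
2: · MOVVS
3: ✓ CMP  NZCV=1000
4: ✓ MOVNE  r3←0x2c
5: ✓ SUBNE  r2←0xf1
6: ✓ CMP  NZCV=0000
7: · ADDLE
8: ✓ ADDNE  r0←0x8a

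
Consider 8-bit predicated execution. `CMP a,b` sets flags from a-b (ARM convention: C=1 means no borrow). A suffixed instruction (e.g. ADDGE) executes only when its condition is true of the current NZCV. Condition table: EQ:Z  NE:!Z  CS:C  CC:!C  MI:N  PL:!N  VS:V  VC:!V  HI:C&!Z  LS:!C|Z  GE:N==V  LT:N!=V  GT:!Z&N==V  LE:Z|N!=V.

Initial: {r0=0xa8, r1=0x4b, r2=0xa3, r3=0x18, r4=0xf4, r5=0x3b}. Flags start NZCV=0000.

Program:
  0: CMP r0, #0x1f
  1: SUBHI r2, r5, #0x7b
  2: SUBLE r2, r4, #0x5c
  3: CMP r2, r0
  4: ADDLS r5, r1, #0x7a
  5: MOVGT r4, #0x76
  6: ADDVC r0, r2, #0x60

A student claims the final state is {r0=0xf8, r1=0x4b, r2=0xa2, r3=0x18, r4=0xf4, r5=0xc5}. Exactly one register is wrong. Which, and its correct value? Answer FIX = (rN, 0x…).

[0] flags=1010 → (cmp)
[1] flags=1010 HI?T → r2=0xc0
[2] flags=1010 LE?T → r2=0x98
[3] flags=1000 → (cmp)
[4] flags=1000 LS?T → r5=0xc5
[5] flags=1000 GT?F → skip
[6] flags=1000 VC?T → r0=0xf8

FIX = (r2, 0x98)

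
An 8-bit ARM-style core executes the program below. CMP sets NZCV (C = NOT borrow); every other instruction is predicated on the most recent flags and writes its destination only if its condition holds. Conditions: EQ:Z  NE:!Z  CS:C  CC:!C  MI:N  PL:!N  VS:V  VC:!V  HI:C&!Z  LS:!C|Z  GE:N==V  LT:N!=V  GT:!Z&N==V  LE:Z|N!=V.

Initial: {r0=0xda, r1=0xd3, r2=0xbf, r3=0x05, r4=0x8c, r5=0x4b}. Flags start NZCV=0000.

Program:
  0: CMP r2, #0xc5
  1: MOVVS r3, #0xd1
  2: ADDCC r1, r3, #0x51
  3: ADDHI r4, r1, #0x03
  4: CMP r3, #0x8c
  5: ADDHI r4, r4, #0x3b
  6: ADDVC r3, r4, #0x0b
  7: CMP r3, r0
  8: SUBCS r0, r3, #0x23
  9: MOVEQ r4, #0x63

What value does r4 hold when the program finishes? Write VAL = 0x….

VAL = 0x8c

0: ✓ CMP  NZCV=1000
1: · MOVVS
2: ✓ ADDCC  r1←0x56
3: · ADDHI
4: ✓ CMP  NZCV=0000
5: · ADDHI
6: ✓ ADDVC  r3←0x97
7: ✓ CMP  NZCV=1000
8: · SUBCS
9: · MOVEQ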